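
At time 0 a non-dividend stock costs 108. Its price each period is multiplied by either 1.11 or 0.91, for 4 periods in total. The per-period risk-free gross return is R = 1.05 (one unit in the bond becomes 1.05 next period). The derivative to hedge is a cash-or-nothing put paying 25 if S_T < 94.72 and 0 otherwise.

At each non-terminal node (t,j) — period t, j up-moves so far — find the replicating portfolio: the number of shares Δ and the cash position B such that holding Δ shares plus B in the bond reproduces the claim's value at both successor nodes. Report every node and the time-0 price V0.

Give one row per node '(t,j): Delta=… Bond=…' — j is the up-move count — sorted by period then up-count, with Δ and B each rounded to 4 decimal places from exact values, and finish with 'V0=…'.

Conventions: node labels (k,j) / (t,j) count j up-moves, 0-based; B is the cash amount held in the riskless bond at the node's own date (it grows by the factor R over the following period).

No-arbitrage ⇒ martingale measure with p* = (R−d)/(u−d) = 0.7000.
At maturity the claim pays: V(4,0)=25.0000, V(4,1)=25.0000, V(4,2)=0.0000, V(4,3)=0.0000, V(4,4)=0.0000
Node (3,0) S=81.3857: V=(p*·25.0000+(1−p*)·25.0000)/1.05=23.8095; Δ=(25.0000−25.0000)/(90.3381−74.0610)=0.0000; B=V−Δ·S=23.8095
Node (3,1) S=99.2726: V=(p*·0.0000+(1−p*)·25.0000)/1.05=7.1429; Δ=(0.0000−25.0000)/(110.1926−90.3381)=-1.2592; B=V−Δ·S=132.1429
Node (3,2) S=121.0908: V=(p*·0.0000+(1−p*)·0.0000)/1.05=0.0000; Δ=(0.0000−0.0000)/(134.4108−110.1926)=0.0000; B=V−Δ·S=0.0000
Node (3,3) S=147.7041: V=(p*·0.0000+(1−p*)·0.0000)/1.05=0.0000; Δ=(0.0000−0.0000)/(163.9516−134.4108)=0.0000; B=V−Δ·S=0.0000
Node (2,0) S=89.4348: V=(p*·7.1429+(1−p*)·23.8095)/1.05=11.5646; Δ=(7.1429−23.8095)/(99.2726−81.3857)=-0.9318; B=V−Δ·S=94.8980
Node (2,1) S=109.0908: V=(p*·0.0000+(1−p*)·7.1429)/1.05=2.0408; Δ=(0.0000−7.1429)/(121.0908−99.2726)=-0.3274; B=V−Δ·S=37.7551
Node (2,2) S=133.0668: V=(p*·0.0000+(1−p*)·0.0000)/1.05=0.0000; Δ=(0.0000−0.0000)/(147.7041−121.0908)=0.0000; B=V−Δ·S=0.0000
Node (1,0) S=98.2800: V=(p*·2.0408+(1−p*)·11.5646)/1.05=4.6647; Δ=(2.0408−11.5646)/(109.0908−89.4348)=-0.4845; B=V−Δ·S=52.2838
Node (1,1) S=119.8800: V=(p*·0.0000+(1−p*)·2.0408)/1.05=0.5831; Δ=(0.0000−2.0408)/(133.0668−109.0908)=-0.0851; B=V−Δ·S=10.7872
Node (0,0) S=108.0000: V=(p*·0.5831+(1−p*)·4.6647)/1.05=1.7215; Δ=(0.5831−4.6647)/(119.8800−98.2800)=-0.1890; B=V−Δ·S=22.1297
Sanity check at the root: Δ(0,0)·S0 + B(0,0) reproduces V0 = 1.7215.

(0,0): Delta=-0.1890 Bond=22.1297
(1,0): Delta=-0.4845 Bond=52.2838
(1,1): Delta=-0.0851 Bond=10.7872
(2,0): Delta=-0.9318 Bond=94.8980
(2,1): Delta=-0.3274 Bond=37.7551
(2,2): Delta=0.0000 Bond=0.0000
(3,0): Delta=0.0000 Bond=23.8095
(3,1): Delta=-1.2592 Bond=132.1429
(3,2): Delta=0.0000 Bond=0.0000
(3,3): Delta=0.0000 Bond=0.0000
V0=1.7215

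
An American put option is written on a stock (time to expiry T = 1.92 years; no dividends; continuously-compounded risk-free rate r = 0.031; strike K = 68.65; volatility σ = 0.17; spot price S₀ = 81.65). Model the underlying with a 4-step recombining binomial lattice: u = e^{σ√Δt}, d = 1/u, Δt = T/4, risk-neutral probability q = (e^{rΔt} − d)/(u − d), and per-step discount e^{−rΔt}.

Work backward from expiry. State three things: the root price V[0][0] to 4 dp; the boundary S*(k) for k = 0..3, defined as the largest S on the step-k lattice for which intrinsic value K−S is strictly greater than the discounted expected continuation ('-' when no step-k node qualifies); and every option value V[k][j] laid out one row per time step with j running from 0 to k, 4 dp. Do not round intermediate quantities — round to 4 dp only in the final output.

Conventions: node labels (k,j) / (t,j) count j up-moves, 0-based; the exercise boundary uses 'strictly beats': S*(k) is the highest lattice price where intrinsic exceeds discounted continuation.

Δt=0.48000  u=1.12500  d=0.88889  q=0.53408  discount=0.98523
step 4 (expiry): payoffs max(K−S,0) = 17.6756 4.1360 0.0000 0.0000 0.0000
step 3: (k=3,j=0): S=57.3460, K−S=11.3040, hold=10.2900 ⇒ V=11.3040 exercise | (k=3,j=1): S=72.5780, K−S=0.0000, hold=1.8985 ⇒ V=1.8985 continue | (k=3,j=2): S=91.8559, K−S=0.0000, hold=0.0000 ⇒ V=0.0000 continue | (k=3,j=3): S=116.2543, K−S=0.0000, hold=0.0000 ⇒ V=0.0000 continue  boundary S*=57.3460
step 2: (k=2,j=0): S=64.5140, K−S=4.1360, hold=6.1879 ⇒ V=6.1879 continue | (k=2,j=1): S=81.6500, K−S=0.0000, hold=0.8715 ⇒ V=0.8715 continue | (k=2,j=2): S=103.3375, K−S=0.0000, hold=0.0000 ⇒ V=0.0000 continue  boundary S*=-
step 1: (k=1,j=0): S=72.5780, K−S=0.0000, hold=3.2991 ⇒ V=3.2991 continue | (k=1,j=1): S=91.8559, K−S=0.0000, hold=0.4000 ⇒ V=0.4000 continue  boundary S*=-
step 0: (k=0,j=0): S=81.6500, K−S=0.0000, hold=1.7249 ⇒ V=1.7249 continue  boundary S*=-

price = 1.7249
boundary = - - - 57.3460
tree:
1.7249
3.2991 0.4000
6.1879 0.8715 0.0000
11.3040 1.8985 0.0000 0.0000
17.6756 4.1360 0.0000 0.0000 0.0000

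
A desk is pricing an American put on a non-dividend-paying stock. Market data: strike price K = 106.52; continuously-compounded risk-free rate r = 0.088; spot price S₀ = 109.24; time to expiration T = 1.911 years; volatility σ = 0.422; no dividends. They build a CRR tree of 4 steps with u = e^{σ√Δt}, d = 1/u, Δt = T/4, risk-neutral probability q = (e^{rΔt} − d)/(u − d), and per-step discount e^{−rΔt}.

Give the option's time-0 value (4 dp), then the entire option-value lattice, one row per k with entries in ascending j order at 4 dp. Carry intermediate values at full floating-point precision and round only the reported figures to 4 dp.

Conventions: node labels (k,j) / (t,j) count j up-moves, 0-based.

Δt=0.47775, u=1.33868, d=0.74700, q=0.50016, disc=e^(-rΔt)=0.95883
k=4 terminal: V=max(K-S,0) → 72.5047 45.5624 0.0000 0.0000 0.0000
k=3: j=0 S=45.5356 intr=60.9844 cont=56.5989 V=60.9844[EX]; j=1 S=81.6028 intr=24.9172 cont=21.8362 V=24.9172[EX]; j=2 S=146.2374 intr=0.0000 cont=0.0000 V=0.0000[hold]; j=3 S=262.0669 intr=0.0000 cont=0.0000 V=0.0000[hold]
k=2: j=0 S=60.9576 intr=45.5624 cont=41.1769 V=45.5624[EX]; j=1 S=109.2400 intr=0.0000 cont=11.9418 V=11.9418[hold]; j=2 S=195.7651 intr=0.0000 cont=0.0000 V=0.0000[hold]
k=1: j=0 S=81.6028 intr=24.9172 cont=27.5631 V=27.5631[hold]; j=1 S=146.2374 intr=0.0000 cont=5.7232 V=5.7232[hold]
k=0: j=0 S=109.2400 intr=0.0000 cont=15.9546 V=15.9546[hold]

price = 15.9546
tree:
15.9546
27.5631 5.7232
45.5624 11.9418 0.0000
60.9844 24.9172 0.0000 0.0000
72.5047 45.5624 0.0000 0.0000 0.0000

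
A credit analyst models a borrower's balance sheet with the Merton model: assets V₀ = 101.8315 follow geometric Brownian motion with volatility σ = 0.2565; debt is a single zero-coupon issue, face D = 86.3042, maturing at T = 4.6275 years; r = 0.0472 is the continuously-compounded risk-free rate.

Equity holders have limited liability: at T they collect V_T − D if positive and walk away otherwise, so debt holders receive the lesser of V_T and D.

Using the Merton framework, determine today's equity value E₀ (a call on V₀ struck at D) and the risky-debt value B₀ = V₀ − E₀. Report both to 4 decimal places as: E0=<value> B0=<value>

E0=38.9943 B0=62.8372

Apply the equity-as-call identities (strike 86.3042, horizon 4.6275 years):
d₁ = [ln(V₀/D) + (r + σ²/2)T] / (σ√T)
   = [ln(101.8315/86.3042) + (0.0472 + 0.5·0.2565²)·4.6275] / (0.2565·√4.6275)
   = [0.165441 + 0.370645] / 0.551773 = 0.971570
d₂ = d₁ − σ√T = 0.971570 − 0.551773 = 0.419796
N(d₁) = 0.834368,  N(d₂) = 0.662683,  e^(−rT) = 0.803789
E₀ = V₀·N(d₁) − D·e^(−rT)·N(d₂)
   = 101.8315·0.834368 − 86.3042·0.803789·0.662683 = 38.994330
B₀ = V₀ − E₀ = 101.8315 − 38.994330 = 62.837170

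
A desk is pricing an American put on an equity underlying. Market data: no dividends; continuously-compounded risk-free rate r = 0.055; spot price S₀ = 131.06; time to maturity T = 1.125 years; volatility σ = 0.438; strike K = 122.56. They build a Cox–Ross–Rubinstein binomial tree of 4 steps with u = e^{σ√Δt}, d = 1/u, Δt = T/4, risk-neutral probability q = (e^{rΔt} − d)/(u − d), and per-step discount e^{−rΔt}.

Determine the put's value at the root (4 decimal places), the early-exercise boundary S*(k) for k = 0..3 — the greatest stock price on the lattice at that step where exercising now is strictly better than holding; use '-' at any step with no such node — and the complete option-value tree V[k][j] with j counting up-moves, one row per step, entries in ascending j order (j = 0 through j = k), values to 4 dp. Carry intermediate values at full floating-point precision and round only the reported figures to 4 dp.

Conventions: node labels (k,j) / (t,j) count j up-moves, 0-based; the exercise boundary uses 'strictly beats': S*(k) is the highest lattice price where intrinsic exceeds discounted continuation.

price = 15.9112
boundary = - - 82.3589 65.2876
tree:
15.9112
25.7848 5.5393
40.2011 10.7247 0.0000
57.2724 20.7640 0.0000 0.0000
70.8052 40.2011 0.0000 0.0000 0.0000

Δt=0.28125, u=1.26148, d=0.79272, q=0.47544, disc=e^(-rΔt)=0.98465
k=4 terminal: V=max(K-S,0) → 70.8052 40.2011 0.0000 0.0000 0.0000
k=3: j=0 S=65.2876 intr=57.2724 cont=55.3912 V=57.2724[EX]; j=1 S=103.8939 intr=18.6661 cont=20.7640 V=20.7640[hold]; j=2 S=165.3294 intr=0.0000 cont=0.0000 V=0.0000[hold]; j=3 S=263.0934 intr=0.0000 cont=0.0000 V=0.0000[hold]  S*(3)=65.2876
k=2: j=0 S=82.3589 intr=40.2011 cont=39.3020 V=40.2011[EX]; j=1 S=131.0600 intr=0.0000 cont=10.7247 V=10.7247[hold]; j=2 S=208.5595 intr=0.0000 cont=0.0000 V=0.0000[hold]  S*(2)=82.3589
k=1: j=0 S=103.8939 intr=18.6661 cont=25.7848 V=25.7848[hold]; j=1 S=165.3294 intr=0.0000 cont=5.5393 V=5.5393[hold]  S*(1)=-
k=0: j=0 S=131.0600 intr=0.0000 cont=15.9112 V=15.9112[hold]  S*(0)=-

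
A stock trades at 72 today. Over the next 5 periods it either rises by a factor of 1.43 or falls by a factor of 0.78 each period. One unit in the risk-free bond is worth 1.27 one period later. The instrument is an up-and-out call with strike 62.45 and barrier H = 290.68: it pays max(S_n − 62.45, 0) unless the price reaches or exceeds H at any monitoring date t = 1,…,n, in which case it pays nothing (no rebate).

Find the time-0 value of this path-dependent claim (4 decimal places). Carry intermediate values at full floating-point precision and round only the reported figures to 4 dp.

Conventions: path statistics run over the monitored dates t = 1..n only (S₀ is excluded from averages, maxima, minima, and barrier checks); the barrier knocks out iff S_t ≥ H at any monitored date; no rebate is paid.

price = 21.9395

Set p* = 0.7538 (from d < R < u); the path-dependent value is the discounted p*-expectation over all price paths.
Enumerate all 2^5 = 32 price paths (U = up ×1.43, D = down ×0.78); each path with k up-moves has probability p*^k·(1−p*)^(5−k).
DDDDD: M=56.1600, payoff=0.0000, prob=0.000904
UDDDD: M=102.9600, payoff=0.0000, prob=0.002768
DUDDD: M=80.3088, payoff=0.0000, prob=0.002768
UUDDD: M=147.2328, payoff=7.4196, prob=0.008476
DDUDD: M=62.6409, payoff=0.0000, prob=0.002768
UDUDD: M=114.8416, payoff=7.4196, prob=0.008476
DUUDD: M=114.8416, payoff=7.4196, prob=0.008476
UUUDD: M=210.5429, payoff=65.6443, prob=0.025957
DDDUD: M=56.1600, payoff=0.0000, prob=0.002768
UDDUD: M=102.9600, payoff=7.4196, prob=0.008476
DUDUD: M=89.5764, payoff=7.4196, prob=0.008476
UUDUD: M=164.2235, payoff=65.6443, prob=0.025957
DDUUD: M=89.5764, payoff=7.4196, prob=0.008476
UDUUD: M=164.2235, payoff=65.6443, prob=0.025957
DUUUD: M=164.2235, payoff=65.6443, prob=0.025957
UUUUD: M=301.0764, payoff=0.0000, prob=0.079495
DDDDU: M=56.1600, payoff=0.0000, prob=0.002768
UDDDU: M=102.9600, payoff=7.4196, prob=0.008476
DUDDU: M=80.3088, payoff=7.4196, prob=0.008476
UUDDU: M=147.2328, payoff=65.6443, prob=0.025957
DDUDU: M=69.8696, payoff=7.4196, prob=0.008476
UDUDU: M=128.0943, payoff=65.6443, prob=0.025957
DUUDU: M=128.0943, payoff=65.6443, prob=0.025957
UUUDU: M=234.8396, payoff=172.3896, prob=0.079495
DDDUU: M=69.8696, payoff=7.4196, prob=0.008476
UDDUU: M=128.0943, payoff=65.6443, prob=0.025957
DUDUU: M=128.0943, payoff=65.6443, prob=0.025957
UUDUU: M=234.8396, payoff=172.3896, prob=0.079495
DDUUU: M=128.0943, payoff=65.6443, prob=0.025957
UDUUU: M=234.8396, payoff=172.3896, prob=0.079495
DUUUU: M=234.8396, payoff=172.3896, prob=0.079495
UUUUU: M=430.5392, payoff=0.0000, prob=0.243452
Price = Σ prob·payoff / R^5 = 72.484583 / 3.303837 = 21.9395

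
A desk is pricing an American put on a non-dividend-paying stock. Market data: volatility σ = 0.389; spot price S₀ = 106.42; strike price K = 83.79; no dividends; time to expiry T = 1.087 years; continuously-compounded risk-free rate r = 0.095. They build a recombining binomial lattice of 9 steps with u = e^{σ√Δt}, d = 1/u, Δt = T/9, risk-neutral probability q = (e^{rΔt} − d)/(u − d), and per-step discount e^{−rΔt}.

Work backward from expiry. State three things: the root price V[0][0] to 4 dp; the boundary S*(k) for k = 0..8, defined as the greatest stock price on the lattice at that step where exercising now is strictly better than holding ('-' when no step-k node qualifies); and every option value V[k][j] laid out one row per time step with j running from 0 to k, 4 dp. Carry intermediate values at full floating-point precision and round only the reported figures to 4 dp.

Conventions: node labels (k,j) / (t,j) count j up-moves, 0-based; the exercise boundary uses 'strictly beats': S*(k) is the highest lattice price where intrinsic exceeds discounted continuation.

params: Δt=0.12078 u=1.14475 d=0.87355 q=0.50880 e^(-rΔt)=0.98859
t_9 payoffs: 52.2679 42.4816 29.6569 12.8507 0.0000 0.0000 0.0000 0.0000 0.0000 0.0000
t_8: node(8,0) S=36.0850 payoff=47.7050 vs cont=46.7491 → 47.7050 [stop]  node(8,1) S=47.2880 payoff=36.5020 vs cont=35.5461 → 36.5020 [stop]  node(8,2) S=61.9691 payoff=21.8209 vs cont=20.8650 → 21.8209 [stop]  node(8,3) S=81.2081 payoff=2.5819 vs cont=6.2402 → 6.2402 [wait]  node(8,4) S=106.4200 payoff=0.0000 vs cont=0.0000 → 0.0000 [wait]  node(8,5) S=139.4593 payoff=0.0000 vs cont=0.0000 → 0.0000 [wait]  node(8,6) S=182.7560 payoff=0.0000 vs cont=0.0000 → 0.0000 [wait]  node(8,7) S=239.4946 payoff=0.0000 vs cont=0.0000 → 0.0000 [wait]  node(8,8) S=313.8484 payoff=0.0000 vs cont=0.0000 → 0.0000 [wait]  ⇒ S*(8)=61.9691
t_7: node(7,0) S=41.3084 payoff=42.4816 vs cont=41.5257 → 42.4816 [stop]  node(7,1) S=54.1331 payoff=29.6569 vs cont=28.7010 → 29.6569 [stop]  node(7,2) S=70.9393 payoff=12.8507 vs cont=13.7349 → 13.7349 [wait]  node(7,3) S=92.9632 payoff=0.0000 vs cont=3.0302 → 3.0302 [wait]  node(7,4) S=121.8247 payoff=0.0000 vs cont=0.0000 → 0.0000 [wait]  node(7,5) S=159.6465 payoff=0.0000 vs cont=0.0000 → 0.0000 [wait]  node(7,6) S=209.2106 payoff=0.0000 vs cont=0.0000 → 0.0000 [wait]  node(7,7) S=274.1623 payoff=0.0000 vs cont=0.0000 → 0.0000 [wait]  ⇒ S*(7)=54.1331
t_6: node(6,0) S=47.2880 payoff=36.5020 vs cont=35.5461 → 36.5020 [stop]  node(6,1) S=61.9691 payoff=21.8209 vs cont=21.3098 → 21.8209 [stop]  node(6,2) S=81.2081 payoff=2.5819 vs cont=8.1937 → 8.1937 [wait]  node(6,3) S=106.4200 payoff=0.0000 vs cont=1.4714 → 1.4714 [wait]  node(6,4) S=139.4593 payoff=0.0000 vs cont=0.0000 → 0.0000 [wait]  node(6,5) S=182.7560 payoff=0.0000 vs cont=0.0000 → 0.0000 [wait]  node(6,6) S=239.4946 payoff=0.0000 vs cont=0.0000 → 0.0000 [wait]  ⇒ S*(6)=61.9691
t_5: node(5,0) S=54.1331 payoff=29.6569 vs cont=28.7010 → 29.6569 [stop]  node(5,1) S=70.9393 payoff=12.8507 vs cont=14.7175 → 14.7175 [wait]  node(5,2) S=92.9632 payoff=0.0000 vs cont=4.7189 → 4.7189 [wait]  node(5,3) S=121.8247 payoff=0.0000 vs cont=0.7145 → 0.7145 [wait]  node(5,4) S=159.6465 payoff=0.0000 vs cont=0.0000 → 0.0000 [wait]  node(5,5) S=209.2106 payoff=0.0000 vs cont=0.0000 → 0.0000 [wait]  ⇒ S*(5)=54.1331
t_4: node(4,0) S=61.9691 payoff=21.8209 vs cont=21.8040 → 21.8209 [stop]  node(4,1) S=81.2081 payoff=2.5819 vs cont=9.5203 → 9.5203 [wait]  node(4,2) S=106.4200 payoff=0.0000 vs cont=2.6509 → 2.6509 [wait]  node(4,3) S=139.4593 payoff=0.0000 vs cont=0.3470 → 0.3470 [wait]  node(4,4) S=182.7560 payoff=0.0000 vs cont=0.0000 → 0.0000 [wait]  ⇒ S*(4)=61.9691
t_3: node(3,0) S=70.9393 payoff=12.8507 vs cont=15.3848 → 15.3848 [wait]  node(3,1) S=92.9632 payoff=0.0000 vs cont=5.9564 → 5.9564 [wait]  node(3,2) S=121.8247 payoff=0.0000 vs cont=1.4618 → 1.4618 [wait]  node(3,3) S=159.6465 payoff=0.0000 vs cont=0.1685 → 0.1685 [wait]  ⇒ S*(3)=-
t_2: node(2,0) S=81.2081 payoff=2.5819 vs cont=10.4668 → 10.4668 [wait]  node(2,1) S=106.4200 payoff=0.0000 vs cont=3.6276 → 3.6276 [wait]  node(2,2) S=139.4593 payoff=0.0000 vs cont=0.7946 → 0.7946 [wait]  ⇒ S*(2)=-
t_1: node(1,0) S=92.9632 payoff=0.0000 vs cont=6.9073 → 6.9073 [wait]  node(1,1) S=121.8247 payoff=0.0000 vs cont=2.1612 → 2.1612 [wait]  ⇒ S*(1)=-
t_0: node(0,0) S=106.4200 payoff=0.0000 vs cont=4.4412 → 4.4412 [wait]  ⇒ S*(0)=-

price = 4.4412
boundary = - - - - 61.9691 54.1331 61.9691 54.1331 61.9691
tree:
4.4412
6.9073 2.1612
10.4668 3.6276 0.7946
15.3848 5.9564 1.4618 0.1685
21.8209 9.5203 2.6509 0.3470 0.0000
29.6569 14.7175 4.7189 0.7145 0.0000 0.0000
36.5020 21.8209 8.1937 1.4714 0.0000 0.0000 0.0000
42.4816 29.6569 13.7349 3.0302 0.0000 0.0000 0.0000 0.0000
47.7050 36.5020 21.8209 6.2402 0.0000 0.0000 0.0000 0.0000 0.0000
52.2679 42.4816 29.6569 12.8507 0.0000 0.0000 0.0000 0.0000 0.0000 0.0000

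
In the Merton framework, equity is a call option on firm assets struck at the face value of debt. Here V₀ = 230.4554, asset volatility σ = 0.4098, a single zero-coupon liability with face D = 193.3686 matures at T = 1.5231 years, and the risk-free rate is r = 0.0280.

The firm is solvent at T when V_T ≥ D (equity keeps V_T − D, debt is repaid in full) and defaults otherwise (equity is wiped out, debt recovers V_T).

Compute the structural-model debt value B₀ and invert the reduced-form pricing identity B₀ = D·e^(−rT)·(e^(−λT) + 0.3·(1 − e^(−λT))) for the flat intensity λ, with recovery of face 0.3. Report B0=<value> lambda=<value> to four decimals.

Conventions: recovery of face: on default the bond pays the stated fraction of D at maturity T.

Work the structural quantities from V₀ = 230.4554 against face 193.3686:
d₁ = [ln(V₀/D) + (r + σ²/2)T] / (σ√T)
   = [ln(230.4554/193.3686) + (0.0280 + 0.5·0.4098²)·1.5231] / (0.4098·√1.5231)
   = [0.175459 + 0.170538] / 0.505750 = 0.684127
d₂ = d₁ − σ√T = 0.684127 − 0.505750 = 0.178377
N(d₁) = 0.753053,  N(d₂) = 0.570787,  e^(−rT) = 0.958250
E₀ = V₀·N(d₁) − D·e^(−rT)·N(d₂)
   = 230.4554·0.753053 − 193.3686·0.958250·0.570787 = 67.780909
B₀ = V₀ − E₀ = 230.4554 − 67.780909 = 162.674491
e^(−λT) = (B₀·e^(rT)/D − 0.3)/(1 − 0.3) = (162.6745·1.043569/193.3686 − 0.3)/0.7 = 0.82559958
λ = −ln(0.82559958)/1.5231 = 0.125826

B0=162.6745 lambda=0.1258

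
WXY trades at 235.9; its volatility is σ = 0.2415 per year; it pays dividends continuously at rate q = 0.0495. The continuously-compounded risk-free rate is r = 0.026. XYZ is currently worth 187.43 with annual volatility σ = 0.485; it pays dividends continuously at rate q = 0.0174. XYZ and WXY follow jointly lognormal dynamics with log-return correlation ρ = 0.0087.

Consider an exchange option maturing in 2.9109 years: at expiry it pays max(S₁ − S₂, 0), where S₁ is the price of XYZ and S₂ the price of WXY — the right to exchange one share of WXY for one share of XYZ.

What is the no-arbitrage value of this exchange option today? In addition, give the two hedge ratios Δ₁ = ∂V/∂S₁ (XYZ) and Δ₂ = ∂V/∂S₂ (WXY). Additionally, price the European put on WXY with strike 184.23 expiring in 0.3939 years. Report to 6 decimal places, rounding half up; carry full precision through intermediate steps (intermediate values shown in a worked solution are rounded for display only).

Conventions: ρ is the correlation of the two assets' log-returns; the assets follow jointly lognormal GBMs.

σ_eff = √(σ₁² + σ₂² − 2ρσ₁σ₂) = √(0.485² + 0.2415² − 2·0.0087·0.485·0.2415) = 0.539916
d₁ = (ln(S₁/S₂) + (q₂ − q₁ + σ_eff²/2)T) / (σ_eff√T) = (ln(187.43/235.9) + (0.0495 − 0.0174 + 0.145755)·2.9109) / 0.921170 = 0.312336
d₂ = d₁ − σ_eff√T = 0.312336 − 0.921170 = -0.608834
N(d₁) = 0.622607,  N(d₂) = 0.271317
V = S₁·e^{−q₁T}·N(d₁) − S₂·e^{−q₂T}·N(d₂) = 110.931910 − 55.415079 = 55.516831
Δ₁ = e^{−q₁T}·N(d₁) = 0.591858;  Δ₂ = −e^{−q₂T}·N(d₂) = -0.234909
[vanilla: WXY put K=184.23]
σ√T = 0.2415·√0.3939 = 0.151569
d₁ = (ln(S/K) + (r−q+σ²/2)T) / (σ√T) = (ln(235.9/184.23) + (0.026−0.0495+0.2415²/2)·0.3939) / 0.151569 = (0.247223 + 0.002230) / 0.151569 = 1.645805
d₂ = d₁ − σ√T = 1.645805 − 0.151569 = 1.494236
e^{−rT} = 0.989811
e^{−qT} = 0.980691
N(−d₁) = 0.049902,  N(−d₂) = 0.067557
price = K·e^{−rT}·N(−d₂) − S·e^{−qT}·N(−d₁) = 12.319196 − 11.544557 = 0.774639

exchange price = 55.516831
Δ1 = 0.591858
Δ2 = -0.234909
price(WXY put K=184.23) = 0.774639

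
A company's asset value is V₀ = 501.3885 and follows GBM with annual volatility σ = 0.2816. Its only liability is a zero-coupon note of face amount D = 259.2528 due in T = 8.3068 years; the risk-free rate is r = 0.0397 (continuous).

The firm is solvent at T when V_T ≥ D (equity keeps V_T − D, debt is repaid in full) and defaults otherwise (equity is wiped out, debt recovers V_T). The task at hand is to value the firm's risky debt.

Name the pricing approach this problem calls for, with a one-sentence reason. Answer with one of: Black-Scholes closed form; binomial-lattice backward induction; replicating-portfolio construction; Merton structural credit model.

Key observation: the asked-for credit quantity lives on the firm's capital structure — asset value, asset volatility, debt face 259.2528 — which is the structural model's domain.

framework: Merton structural credit model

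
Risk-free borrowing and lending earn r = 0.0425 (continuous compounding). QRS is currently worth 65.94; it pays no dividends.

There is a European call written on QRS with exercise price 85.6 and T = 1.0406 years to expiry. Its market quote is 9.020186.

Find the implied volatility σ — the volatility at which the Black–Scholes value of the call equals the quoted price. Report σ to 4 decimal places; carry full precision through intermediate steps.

At σ = 0.5313 the Black–Scholes value reproduces the quote:
σ√T = 0.5313·√1.0406 = 0.541978
d₁ = (ln(S/K) + (r+σ²/2)T) / (σ√T) = (ln(65.94/85.6) + (0.0425+0.5313²/2)·1.0406) / 0.541978 = (-0.260940 + 0.191096) / 0.541978 = -0.128869
d₂ = d₁ − σ√T = -0.128869 − 0.541978 = -0.670848
e^{−rT} = 0.956738
N(d₁) = 0.448730,  N(d₂) = 0.251159
V = S·N(d₁) − K·e^{−rT}·N(d₂) = 29.589287 − 20.569102 = 9.020186 (the observed quote) — the price is monotone increasing in volatility, hence this σ is the only solution

sigma = 0.5313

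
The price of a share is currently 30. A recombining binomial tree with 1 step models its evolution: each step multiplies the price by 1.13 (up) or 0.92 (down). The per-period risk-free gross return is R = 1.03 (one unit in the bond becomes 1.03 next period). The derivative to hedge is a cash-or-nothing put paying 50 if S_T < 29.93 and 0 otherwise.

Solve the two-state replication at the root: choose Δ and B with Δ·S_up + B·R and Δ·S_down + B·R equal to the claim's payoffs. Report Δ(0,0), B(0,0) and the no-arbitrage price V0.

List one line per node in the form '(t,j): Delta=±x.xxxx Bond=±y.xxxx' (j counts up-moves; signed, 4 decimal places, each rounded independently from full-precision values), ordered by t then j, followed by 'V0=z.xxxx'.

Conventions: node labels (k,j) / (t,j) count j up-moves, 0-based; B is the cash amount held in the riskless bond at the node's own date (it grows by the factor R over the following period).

No-arbitrage ⇒ martingale measure with p* = (R−d)/(u−d) = 0.5238.
Expiry values: V(1,0)=50.0000, V(1,1)=0.0000
  t=0,j=0: stock 30.0000 → up 33.9000 (V=0.0000), down 27.6000 (V=50.0000). Price 23.1160; hedge Δ=-7.9365, bond B=261.2113.
Check: Δ(0,0)·S0 + B(0,0) = 23.1160 = V0.

(0,0): Delta=-7.9365 Bond=261.2113
V0=23.1160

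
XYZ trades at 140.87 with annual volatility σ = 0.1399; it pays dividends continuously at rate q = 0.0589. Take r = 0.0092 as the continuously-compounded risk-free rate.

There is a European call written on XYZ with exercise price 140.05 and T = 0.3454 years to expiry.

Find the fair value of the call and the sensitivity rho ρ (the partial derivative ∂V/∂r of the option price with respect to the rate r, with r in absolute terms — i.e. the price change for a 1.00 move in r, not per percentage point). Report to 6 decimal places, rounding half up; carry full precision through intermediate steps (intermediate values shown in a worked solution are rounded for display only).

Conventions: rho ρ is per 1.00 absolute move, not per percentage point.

σ√T = 0.1399·√0.3454 = 0.082220
d₁ = (ln(S/K) + (r−q+σ²/2)T) / (σ√T) = (ln(140.87/140.05) + (0.0092−0.0589+0.1399²/2)·0.3454) / 0.082220 = (0.005838 − 0.013786) / 0.082220 = -0.096671
d₂ = d₁ − σ√T = -0.096671 − 0.082220 = -0.178891
e^{−rT} = 0.996827
e^{−qT} = 0.979861
N(d₁) = 0.461494,  N(d₂) = 0.429012
Call price V = S·e^{−qT}·N(d₁) − K·e^{−rT}·N(d₂) = 63.701418 − 59.892444 = 3.808974
ρ = K·T·e^{−rT}·N(d₂) = 20.686850

price = 3.808974
ρ = 20.686850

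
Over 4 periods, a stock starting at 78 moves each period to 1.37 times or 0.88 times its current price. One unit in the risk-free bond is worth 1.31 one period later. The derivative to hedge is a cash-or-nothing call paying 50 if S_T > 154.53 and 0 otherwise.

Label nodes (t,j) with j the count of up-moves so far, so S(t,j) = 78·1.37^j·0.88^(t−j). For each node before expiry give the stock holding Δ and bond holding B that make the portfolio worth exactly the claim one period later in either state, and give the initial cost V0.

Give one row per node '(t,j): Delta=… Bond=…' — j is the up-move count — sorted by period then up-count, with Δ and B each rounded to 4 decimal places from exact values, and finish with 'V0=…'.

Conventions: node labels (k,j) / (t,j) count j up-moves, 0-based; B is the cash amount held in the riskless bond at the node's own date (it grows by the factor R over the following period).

(0,0): Delta=0.1646 Bond=2.8480
(1,0): Delta=0.6671 Bond=-30.7601
(1,1): Delta=0.1196 Bond=8.5436
(2,0): Delta=0.0000 Bond=0.0000
(2,1): Delta=0.7269 Bond=-45.9184
(2,2): Delta=0.0652 Bond=19.1610
(3,0): Delta=0.0000 Bond=0.0000
(3,1): Delta=0.0000 Bond=0.0000
(3,2): Delta=0.7921 Bond=-68.5465
(3,3): Delta=0.0000 Bond=38.1679
V0=15.6885

Risk-neutral probability p* = (R−d)/(u−d) = (1.31−0.88)/(1.37−0.88) = 0.8776.
Terminal payoffs: V(4,0)=0.0000, V(4,1)=0.0000, V(4,2)=0.0000, V(4,3)=50.0000, V(4,4)=50.0000
  t=3,j=0: stock 53.1548 → up 72.8221 (V=0.0000), down 46.7762 (V=0.0000). Price 0.0000; hedge Δ=0.0000, bond B=0.0000.
  t=3,j=1: stock 82.7524 → up 113.3708 (V=0.0000), down 72.8221 (V=0.0000). Price 0.0000; hedge Δ=0.0000, bond B=0.0000.
  t=3,j=2: stock 128.8304 → up 176.4977 (V=50.0000), down 113.3708 (V=0.0000). Price 33.4943; hedge Δ=0.7921, bond B=-68.5465.
  t=3,j=3: stock 200.5655 → up 274.7748 (V=50.0000), down 176.4977 (V=50.0000). Price 38.1679; hedge Δ=0.0000, bond B=38.1679.
  t=2,j=0: stock 60.4032 → up 82.7524 (V=0.0000), down 53.1548 (V=0.0000). Price 0.0000; hedge Δ=0.0000, bond B=0.0000.
  t=2,j=1: stock 94.0368 → up 128.8304 (V=33.4943), down 82.7524 (V=0.0000). Price 22.4374; hedge Δ=0.7269, bond B=-45.9184.
  t=2,j=2: stock 146.3982 → up 200.5655 (V=38.1679), down 128.8304 (V=33.4943). Price 28.6990; hedge Δ=0.0652, bond B=19.1610.
  t=1,j=0: stock 68.6400 → up 94.0368 (V=22.4374), down 60.4032 (V=0.0000). Price 15.0305; hedge Δ=0.6671, bond B=-30.7601.
  t=1,j=1: stock 106.8600 → up 146.3982 (V=28.6990), down 94.0368 (V=22.4374). Price 21.3223; hedge Δ=0.1196, bond B=8.5436.
  t=0,j=0: stock 78.0000 → up 106.8600 (V=21.3223), down 68.6400 (V=15.0305). Price 15.6885; hedge Δ=0.1646, bond B=2.8480.
Sanity check at the root: Δ(0,0)·S0 + B(0,0) reproduces V0 = 15.6885.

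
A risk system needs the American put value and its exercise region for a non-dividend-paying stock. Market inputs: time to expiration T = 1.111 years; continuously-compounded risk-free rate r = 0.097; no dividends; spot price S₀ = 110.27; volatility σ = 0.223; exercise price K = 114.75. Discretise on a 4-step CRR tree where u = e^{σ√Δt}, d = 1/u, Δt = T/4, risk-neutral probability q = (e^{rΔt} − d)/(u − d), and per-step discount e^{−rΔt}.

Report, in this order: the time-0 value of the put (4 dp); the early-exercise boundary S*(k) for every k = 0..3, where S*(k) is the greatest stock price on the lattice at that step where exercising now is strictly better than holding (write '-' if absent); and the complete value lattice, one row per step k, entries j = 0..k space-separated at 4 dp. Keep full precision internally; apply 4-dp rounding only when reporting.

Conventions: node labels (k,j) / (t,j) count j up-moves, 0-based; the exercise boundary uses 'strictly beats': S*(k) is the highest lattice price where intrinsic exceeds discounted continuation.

Δt=0.27775  u=1.12471  d=0.88912  q=0.58656  discount=0.97342
step 4 (expiry): payoffs max(K−S,0) = 45.8380 27.5782 4.4800 0.0000 0.0000
step 3: (k=3,j=0): S=77.5060, K−S=37.2440, hold=34.1937 ⇒ V=37.2440 exercise | (k=3,j=1): S=98.0430, K−S=16.7070, hold=13.6567 ⇒ V=16.7070 exercise | (k=3,j=2): S=124.0218, K−S=0.0000, hold=1.8030 ⇒ V=1.8030 continue | (k=3,j=3): S=156.8842, K−S=0.0000, hold=0.0000 ⇒ V=0.0000 continue  boundary S*=98.0430
step 2: (k=2,j=0): S=87.1718, K−S=27.5782, hold=24.5279 ⇒ V=27.5782 exercise | (k=2,j=1): S=110.2700, K−S=4.4800, hold=7.7531 ⇒ V=7.7531 continue | (k=2,j=2): S=139.4886, K−S=0.0000, hold=0.7256 ⇒ V=0.7256 continue  boundary S*=87.1718
step 1: (k=1,j=0): S=98.0430, K−S=16.7070, hold=15.5255 ⇒ V=16.7070 exercise | (k=1,j=1): S=124.0218, K−S=0.0000, hold=3.5345 ⇒ V=3.5345 continue  boundary S*=98.0430
step 0: (k=0,j=0): S=110.2700, K−S=4.4800, hold=8.7417 ⇒ V=8.7417 continue  boundary S*=-

price = 8.7417
boundary = - 98.0430 87.1718 98.0430
tree:
8.7417
16.7070 3.5345
27.5782 7.7531 0.7256
37.2440 16.7070 1.8030 0.0000
45.8380 27.5782 4.4800 0.0000 0.0000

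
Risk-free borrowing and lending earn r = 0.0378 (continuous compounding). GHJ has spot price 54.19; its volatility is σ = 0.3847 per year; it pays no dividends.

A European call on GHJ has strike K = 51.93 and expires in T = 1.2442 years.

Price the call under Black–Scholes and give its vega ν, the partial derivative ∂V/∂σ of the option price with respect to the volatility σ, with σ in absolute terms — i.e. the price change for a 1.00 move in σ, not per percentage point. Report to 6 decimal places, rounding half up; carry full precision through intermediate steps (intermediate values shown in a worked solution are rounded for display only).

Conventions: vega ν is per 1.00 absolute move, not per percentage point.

price = 11.322782
ν = 22.046583

σ√T = 0.3847·√1.2442 = 0.429109
d₁ = (ln(S/K) + (r+σ²/2)T) / (σ√T) = (ln(54.19/51.93) + (0.0378+0.3847²/2)·1.2442) / 0.429109 = (0.042600 + 0.139098) / 0.429109 = 0.423430
d₂ = d₁ − σ√T = 0.423430 − 0.429109 = -0.005678
e^{−rT} = 0.954058
N(d₁) = 0.664009,  N(d₂) = 0.497735
Call price V = S·N(d₁) − K·e^{−rT}·N(d₂) = 35.982666 − 24.659884 = 11.322782
φ(d₁) = (1/√(2π))·e^{−d₁²/2} = 0.364735
ν = S·φ(d₁)·√T = 22.046583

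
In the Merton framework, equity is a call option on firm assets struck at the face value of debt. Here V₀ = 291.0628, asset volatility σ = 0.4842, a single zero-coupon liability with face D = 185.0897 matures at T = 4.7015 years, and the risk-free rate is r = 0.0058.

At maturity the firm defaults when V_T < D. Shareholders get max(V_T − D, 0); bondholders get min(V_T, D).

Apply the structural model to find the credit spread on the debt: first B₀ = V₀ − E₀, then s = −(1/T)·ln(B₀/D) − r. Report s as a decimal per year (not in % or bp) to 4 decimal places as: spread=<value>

Apply the equity-as-call identities (strike 185.0897, horizon 4.7015 years):
d₁ = [ln(V₀/D) + (r + σ²/2)T] / (σ√T)
   = [ln(291.0628/185.0897) + (0.0058 + 0.5·0.4842²)·4.7015] / (0.4842·√4.7015)
   = [0.452698 + 0.578401] / 1.049888 = 0.982104
d₂ = d₁ − σ√T = 0.982104 − 1.049888 = -0.067784
N(d₁) = 0.836976,  N(d₂) = 0.472979,  e^(−rT) = 0.973100
E₀ = V₀·N(d₁) − D·e^(−rT)·N(d₂)
   = 291.0628·0.836976 − 185.0897·0.973100·0.472979 = 158.423935
B₀ = V₀ − E₀ = 291.0628 − 158.423935 = 132.638865
spread = −(1/T)·ln(B₀/D) − r = −(1/4.7015)·ln(132.638865/185.0897) − 0.0058 = 0.06507322

spread=0.0651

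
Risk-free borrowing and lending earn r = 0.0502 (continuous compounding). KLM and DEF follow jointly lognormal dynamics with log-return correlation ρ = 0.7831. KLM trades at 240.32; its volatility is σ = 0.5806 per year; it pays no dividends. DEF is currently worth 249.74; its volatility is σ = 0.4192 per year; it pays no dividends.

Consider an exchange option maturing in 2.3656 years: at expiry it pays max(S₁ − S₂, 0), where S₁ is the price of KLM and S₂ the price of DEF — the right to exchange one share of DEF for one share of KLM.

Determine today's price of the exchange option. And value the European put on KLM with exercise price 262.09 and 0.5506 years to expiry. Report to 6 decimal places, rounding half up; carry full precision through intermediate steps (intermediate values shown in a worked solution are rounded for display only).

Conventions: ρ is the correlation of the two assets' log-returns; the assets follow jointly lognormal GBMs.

σ_eff = √(σ₁² + σ₂² − 2ρσ₁σ₂) = √(0.5806² + 0.4192² − 2·0.7831·0.5806·0.4192) = 0.362811
d₁ = (ln(S₁/S₂) + (q₂ − q₁ + σ_eff²/2)T) / (σ_eff√T) = (ln(240.32/249.74) + (0.0 − 0.0 + 0.065816)·2.3656) / 0.558021 = 0.210108
d₂ = d₁ − σ_eff√T = 0.210108 − 0.558021 = -0.347913
N(d₁) = 0.583208,  N(d₂) = 0.363953
V = S₁·e^{−q₁T}·N(d₁) − S₂·e^{−q₂T}·N(d₂) = 140.156624 − 90.893569 = 49.263055
[vanilla: KLM put K=262.09]
σ√T = 0.5806·√0.5506 = 0.430819
d₁ = (ln(S/K) + (r+σ²/2)T) / (σ√T) = (ln(240.32/262.09) + (0.0502+0.5806²/2)·0.5506) / 0.430819 = (-0.086717 + 0.120443) / 0.430819 = 0.078284
d₂ = d₁ − σ√T = 0.078284 − 0.430819 = -0.352536
e^{−rT} = 0.972738
N(−d₁) = 0.468801,  N(−d₂) = 0.637782
price = K·e^{−rT}·N(−d₂) − S·N(−d₁) = 162.599244 − 112.662295 = 49.936949

exchange price = 49.263055
price(KLM put K=262.09) = 49.936949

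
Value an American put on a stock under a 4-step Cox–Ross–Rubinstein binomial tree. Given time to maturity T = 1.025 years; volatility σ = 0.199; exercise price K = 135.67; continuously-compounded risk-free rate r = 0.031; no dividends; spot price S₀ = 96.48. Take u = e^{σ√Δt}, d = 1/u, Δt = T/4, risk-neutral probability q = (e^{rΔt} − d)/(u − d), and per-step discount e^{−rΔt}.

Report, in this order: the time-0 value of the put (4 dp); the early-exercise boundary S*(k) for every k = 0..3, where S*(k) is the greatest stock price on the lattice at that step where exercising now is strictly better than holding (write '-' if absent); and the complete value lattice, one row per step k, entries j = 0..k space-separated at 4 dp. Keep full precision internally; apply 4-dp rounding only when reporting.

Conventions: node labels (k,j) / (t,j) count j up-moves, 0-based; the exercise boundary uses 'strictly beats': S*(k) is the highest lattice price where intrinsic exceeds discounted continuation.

price = 39.1900
boundary = 96.4800 106.7054 96.4800 106.7054
tree:
39.1900
48.4355 28.9646
56.7951 39.1900 18.2959
64.3535 48.4355 28.9646 8.5064
71.1877 56.7951 39.1900 17.6555 0.0000

Δt=0.25625, u=1.10598, d=0.90417, q=0.51436, disc=e^(-rΔt)=0.99209
k=4 terminal: V=max(K-S,0) → 71.1877 56.7951 39.1900 17.6555 0.0000
k=3: j=0 S=71.3165 intr=64.3535 cont=63.2801 V=64.3535[EX]; j=1 S=87.2345 intr=48.4355 cont=47.3621 V=48.4355[EX]; j=2 S=106.7054 intr=28.9646 cont=27.8911 V=28.9646[EX]; j=3 S=130.5223 intr=5.1477 cont=8.5064 V=8.5064[hold]  S*(3)=106.7054
k=2: j=0 S=78.8749 intr=56.7951 cont=55.7216 V=56.7951[EX]; j=1 S=96.4800 intr=39.1900 cont=38.1165 V=39.1900[EX]; j=2 S=118.0145 intr=17.6555 cont=18.2959 V=18.2959[hold]  S*(2)=96.4800
k=1: j=0 S=87.2345 intr=48.4355 cont=47.3621 V=48.4355[EX]; j=1 S=106.7054 intr=28.9646 cont=28.2179 V=28.9646[EX]  S*(1)=106.7054
k=0: j=0 S=96.4800 intr=39.1900 cont=38.1165 V=39.1900[EX]  S*(0)=96.4800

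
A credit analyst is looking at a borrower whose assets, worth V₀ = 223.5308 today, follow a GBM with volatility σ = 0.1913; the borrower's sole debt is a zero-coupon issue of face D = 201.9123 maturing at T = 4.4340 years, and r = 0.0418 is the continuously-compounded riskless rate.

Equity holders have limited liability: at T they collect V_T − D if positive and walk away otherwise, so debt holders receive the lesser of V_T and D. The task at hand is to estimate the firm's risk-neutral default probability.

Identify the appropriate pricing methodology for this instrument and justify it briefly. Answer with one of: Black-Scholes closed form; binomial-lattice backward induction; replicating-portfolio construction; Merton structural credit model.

Key observation: a levered firm with one bullet debt due at 4.4340 years is the canonical structural-credit setup: equity is a call on the firm's assets struck at the face value.

framework: Merton structural credit model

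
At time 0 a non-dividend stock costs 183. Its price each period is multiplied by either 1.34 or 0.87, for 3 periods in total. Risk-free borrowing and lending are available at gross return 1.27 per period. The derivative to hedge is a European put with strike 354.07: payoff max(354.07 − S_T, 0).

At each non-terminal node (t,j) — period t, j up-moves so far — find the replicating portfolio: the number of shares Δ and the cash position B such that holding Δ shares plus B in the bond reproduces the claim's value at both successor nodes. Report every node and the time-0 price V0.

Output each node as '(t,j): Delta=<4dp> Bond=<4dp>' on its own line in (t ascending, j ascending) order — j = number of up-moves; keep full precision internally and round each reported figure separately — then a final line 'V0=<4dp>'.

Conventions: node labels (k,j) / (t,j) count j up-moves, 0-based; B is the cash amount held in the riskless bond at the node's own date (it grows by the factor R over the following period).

Since d<R<u, set p* = (R−d)/(u−d) = 0.8511; price each node as the discounted p*-expectation of its children.
At maturity the claim pays: V(3,0)=233.5640, V(3,1)=168.4630, V(3,2)=68.1925, V(3,3)=0.0000
Node (2,0) S=138.5127: V=(p*·168.4630+(1−p*)·233.5640)/1.27=140.2826; Δ=(168.4630−233.5640)/(185.6070−120.5060)=-1.0000; B=V−Δ·S=278.7953
Node (2,1) S=213.3414: V=(p*·68.1925+(1−p*)·168.4630)/1.27=65.4539; Δ=(68.1925−168.4630)/(285.8775−185.6070)=-1.0000; B=V−Δ·S=278.7953
Node (2,2) S=328.5948: V=(p*·0.0000+(1−p*)·68.1925)/1.27=7.9971; Δ=(0.0000−68.1925)/(440.3170−285.8775)=-0.4415; B=V−Δ·S=153.0876
Node (1,0) S=159.2100: V=(p*·65.4539+(1−p*)·140.2826)/1.27=60.3138; Δ=(65.4539−140.2826)/(213.3414−138.5127)=-1.0000; B=V−Δ·S=219.5238
Node (1,1) S=245.2200: V=(p*·7.9971+(1−p*)·65.4539)/1.27=13.0350; Δ=(7.9971−65.4539)/(328.5948−213.3414)=-0.4985; B=V−Δ·S=135.2835
Node (0,0) S=183.0000: V=(p*·13.0350+(1−p*)·60.3138)/1.27=15.8083; Δ=(13.0350−60.3138)/(245.2200−159.2100)=-0.5497; B=V−Δ·S=116.4015
As a check, the time-0 holding Δ(0,0)·S0 + B(0,0) comes to 15.8083 — exactly V0.

(0,0): Delta=-0.5497 Bond=116.4015
(1,0): Delta=-1.0000 Bond=219.5238
(1,1): Delta=-0.4985 Bond=135.2835
(2,0): Delta=-1.0000 Bond=278.7953
(2,1): Delta=-1.0000 Bond=278.7953
(2,2): Delta=-0.4415 Bond=153.0876
V0=15.8083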